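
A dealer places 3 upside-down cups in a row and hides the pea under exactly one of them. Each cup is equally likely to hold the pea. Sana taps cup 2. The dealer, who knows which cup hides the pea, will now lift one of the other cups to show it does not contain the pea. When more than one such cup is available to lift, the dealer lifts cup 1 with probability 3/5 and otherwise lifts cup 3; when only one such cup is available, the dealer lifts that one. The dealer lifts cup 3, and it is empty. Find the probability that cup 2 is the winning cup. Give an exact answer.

2/7

Consider each possible location of the pea in turn.
If it is under cup 1 (prior 1/3): only cup 3 is available, probability 1; weight (1/3)·1 = 1/3.
If it is under cup 2 (prior 1/3): cup 1 is available but not opened, probability 2/5; weight (1/3)·(2/5) = 2/15.
If it is under cup 3 (prior 1/3): the dealer opened cup 3, so this case is ruled out; weight (1/3)·0 = 0.
The weights sum to 7/15.
So P(the pea under cup 2 | the dealer opened cup 3) = (2/15) / (7/15) = 2/7.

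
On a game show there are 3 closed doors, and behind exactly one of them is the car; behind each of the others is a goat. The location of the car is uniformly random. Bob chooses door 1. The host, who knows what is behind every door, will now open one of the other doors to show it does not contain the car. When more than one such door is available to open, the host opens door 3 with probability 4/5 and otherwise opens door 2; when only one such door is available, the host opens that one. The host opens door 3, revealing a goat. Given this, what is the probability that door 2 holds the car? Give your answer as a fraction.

Consider each possible location of the car in turn.
If it is behind door 1 (prior 1/3): door 3 is available, opened with probability 4/5; weight (1/3)·(4/5) = 4/15.
If it is behind door 2 (prior 1/3): only door 3 is available, probability 1; weight (1/3)·1 = 1/3.
If it is behind door 3 (prior 1/3): the host opened door 3, so this case is ruled out; weight (1/3)·0 = 0.
The weights sum to 3/5.
So P(the car behind door 2 | the host opened door 3) = (1/3) / (3/5) = 5/9.

5/9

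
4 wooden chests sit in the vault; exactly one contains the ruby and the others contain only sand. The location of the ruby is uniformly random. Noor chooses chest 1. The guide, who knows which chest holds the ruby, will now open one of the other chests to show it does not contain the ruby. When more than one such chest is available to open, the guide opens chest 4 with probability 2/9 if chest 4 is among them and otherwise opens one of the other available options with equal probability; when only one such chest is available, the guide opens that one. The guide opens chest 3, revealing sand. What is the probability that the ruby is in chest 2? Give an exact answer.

7/15

Apply Bayes' rule, conditioning on where the ruby actually is.
If it is in chest 1 (prior 1/4): chest 4 is available but not opened; chest 3 gets probability (1 − 2/9)/2 = 7/18; weight (1/4)·(7/18) = 7/72.
If it is in chest 2 (prior 1/4): chest 4 is available but not opened, probability 7/9; weight (1/4)·(7/9) = 7/36.
If it is in chest 3 (prior 1/4): the guide opened chest 3, so this case is ruled out; weight (1/4)·0 = 0.
If it is in chest 4 (prior 1/4): chest 4 holds the prize so is unavailable; the guide chooses uniformly among the 2 others, probability 1/2; weight (1/4)·(1/2) = 1/8.
The weights sum to 5/12.
So P(the ruby in chest 2 | the guide opened chest 3) = (7/36) / (5/12) = 7/15.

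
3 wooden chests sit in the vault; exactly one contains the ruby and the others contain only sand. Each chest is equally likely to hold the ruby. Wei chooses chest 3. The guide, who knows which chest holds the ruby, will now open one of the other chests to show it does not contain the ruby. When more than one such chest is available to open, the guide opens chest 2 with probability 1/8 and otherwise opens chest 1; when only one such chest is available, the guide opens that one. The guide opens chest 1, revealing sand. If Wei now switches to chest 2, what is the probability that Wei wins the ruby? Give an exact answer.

8/15

Condition on the true location of the ruby.
If it is in chest 1 (prior 1/3): the guide opened chest 1, so this case is ruled out; weight (1/3)·0 = 0.
If it is in chest 2 (prior 1/3): only chest 1 is available, probability 1; weight (1/3)·1 = 1/3.
If it is in chest 3 (prior 1/3): chest 2 is available but not opened, probability 7/8; weight (1/3)·(7/8) = 7/24.
The weights sum to 5/8.
So P(the ruby in chest 2 | the guide opened chest 1) = (1/3) / (5/8) = 8/15.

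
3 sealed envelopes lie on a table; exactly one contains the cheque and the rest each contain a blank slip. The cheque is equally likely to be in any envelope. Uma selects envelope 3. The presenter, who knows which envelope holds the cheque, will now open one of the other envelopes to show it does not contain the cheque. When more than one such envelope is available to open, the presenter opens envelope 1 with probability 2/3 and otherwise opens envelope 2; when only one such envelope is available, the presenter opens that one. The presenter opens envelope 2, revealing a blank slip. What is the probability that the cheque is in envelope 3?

Consider each possible location of the cheque in turn.
If it is in envelope 1 (prior 1/3): only envelope 2 is available, probability 1; weight (1/3)·1 = 1/3.
If it is in envelope 2 (prior 1/3): the presenter opened envelope 2, so this case is ruled out; weight (1/3)·0 = 0.
If it is in envelope 3 (prior 1/3): envelope 1 is available but not opened, probability 1/3; weight (1/3)·(1/3) = 1/9.
The weights sum to 4/9.
So P(the cheque in envelope 3 | the presenter opened envelope 2) = (1/9) / (4/9) = 1/4.

1/4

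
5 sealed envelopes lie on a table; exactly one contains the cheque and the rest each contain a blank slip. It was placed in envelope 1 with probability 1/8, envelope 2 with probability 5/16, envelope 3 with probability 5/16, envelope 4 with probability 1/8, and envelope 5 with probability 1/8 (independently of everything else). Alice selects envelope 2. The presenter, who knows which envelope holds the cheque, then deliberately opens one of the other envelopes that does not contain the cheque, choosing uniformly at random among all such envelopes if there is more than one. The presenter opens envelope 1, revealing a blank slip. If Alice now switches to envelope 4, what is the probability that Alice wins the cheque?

Apply Bayes' rule, conditioning on where the cheque actually is.
If it is in envelope 1 (prior 1/8): the presenter opened envelope 1, so this case is ruled out; weight (1/8)·0 = 0.
If it is in envelope 2 (prior 5/16): the presenter has 4 equally likely choices, so probability 1/4; weight (5/16)·(1/4) = 5/64.
If it is in envelope 3 (prior 5/16): the presenter has 3 equally likely choices, so probability 1/3; weight (5/16)·(1/3) = 5/48.
If it is in either of envelopes 4 and 5 (prior 1/8 each): the presenter has 3 equally likely choices, so probability 1/3; weight (1/8)·(1/3) = 1/24 each.
The weights sum to 17/64.
So P(the cheque in envelope 4 | the presenter opened envelope 1) = (1/24) / (17/64) = 8/51.

8/51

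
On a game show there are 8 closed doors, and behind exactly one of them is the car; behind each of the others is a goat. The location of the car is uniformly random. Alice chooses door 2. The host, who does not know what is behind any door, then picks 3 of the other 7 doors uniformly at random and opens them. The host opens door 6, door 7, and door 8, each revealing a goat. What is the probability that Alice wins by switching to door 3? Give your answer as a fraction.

1/5

Because the host chose which doors to open without knowing where the car is, the choice is independent of the prize location. Learning that none of the 3 opened doors holds the car simply rules out those 3 locations and leaves the remaining 5 doors still equally likely by symmetry.
So P(the car behind door 3) = 1/5.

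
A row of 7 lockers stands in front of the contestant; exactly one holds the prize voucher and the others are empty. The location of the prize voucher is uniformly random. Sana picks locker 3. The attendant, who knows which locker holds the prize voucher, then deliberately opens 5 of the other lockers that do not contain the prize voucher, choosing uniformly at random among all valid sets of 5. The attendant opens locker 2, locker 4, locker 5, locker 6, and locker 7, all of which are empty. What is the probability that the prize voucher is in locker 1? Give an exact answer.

Consider each possible location of the prize voucher in turn.
If it is in locker 1 (prior 1/7): the attendant has no choice, probability 1; weight (1/7)·1 = 1/7.
If it is in any of lockers 2, 4, 5, 6, and 7 (prior 1/7 each): that locker was opened and seen not to hold the prize — ruled out; weight (1/7)·0 = 0 each.
If it is in locker 3 (prior 1/7): the attendant has 6 equally likely choices, so probability 1/6; weight (1/7)·(1/6) = 1/42.
The weights sum to 1/6.
So P(the prize voucher in locker 1 | the attendant opened locker 2, locker 4, locker 5, locker 6, and locker 7) = (1/7) / (1/6) = 6/7.

6/7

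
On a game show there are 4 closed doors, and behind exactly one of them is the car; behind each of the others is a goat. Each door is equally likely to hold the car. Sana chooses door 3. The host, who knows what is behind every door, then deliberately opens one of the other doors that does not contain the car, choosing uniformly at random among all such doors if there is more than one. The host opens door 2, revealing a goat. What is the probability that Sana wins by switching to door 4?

Condition on the true location of the car.
If it is behind either of doors 1 and 4 (prior 1/4 each): the host has 2 equally likely choices, so probability 1/2; weight (1/4)·(1/2) = 1/8 each.
If it is behind door 2 (prior 1/4): the host opened door 2, so this case is ruled out; weight (1/4)·0 = 0.
If it is behind door 3 (prior 1/4): the host has 3 equally likely choices, so probability 1/3; weight (1/4)·(1/3) = 1/12.
The weights sum to 1/3.
So P(the car behind door 4 | the host opened door 2) = (1/8) / (1/3) = 3/8.

3/8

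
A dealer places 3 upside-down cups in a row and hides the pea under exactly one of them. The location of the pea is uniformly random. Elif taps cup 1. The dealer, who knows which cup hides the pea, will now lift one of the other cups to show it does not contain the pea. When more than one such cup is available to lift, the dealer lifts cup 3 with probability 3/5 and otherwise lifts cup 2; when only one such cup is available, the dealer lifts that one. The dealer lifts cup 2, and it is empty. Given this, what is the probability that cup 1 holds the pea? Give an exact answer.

Apply Bayes' rule, conditioning on where the pea actually is.
If it is under cup 1 (prior 1/3): cup 3 is available but not opened, probability 2/5; weight (1/3)·(2/5) = 2/15.
If it is under cup 2 (prior 1/3): the dealer opened cup 2, so this case is ruled out; weight (1/3)·0 = 0.
If it is under cup 3 (prior 1/3): only cup 2 is available, probability 1; weight (1/3)·1 = 1/3.
The weights sum to 7/15.
So P(the pea under cup 1 | the dealer opened cup 2) = (2/15) / (7/15) = 2/7.

2/7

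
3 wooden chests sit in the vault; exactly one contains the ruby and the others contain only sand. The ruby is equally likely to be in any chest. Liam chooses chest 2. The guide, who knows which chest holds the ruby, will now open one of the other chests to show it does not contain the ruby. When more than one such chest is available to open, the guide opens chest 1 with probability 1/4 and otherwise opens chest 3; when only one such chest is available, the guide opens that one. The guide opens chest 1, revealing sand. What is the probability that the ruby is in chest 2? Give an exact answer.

Apply Bayes' rule, conditioning on where the ruby actually is.
If it is in chest 1 (prior 1/3): the guide opened chest 1, so this case is ruled out; weight (1/3)·0 = 0.
If it is in chest 2 (prior 1/3): chest 1 is available, opened with probability 1/4; weight (1/3)·(1/4) = 1/12.
If it is in chest 3 (prior 1/3): only chest 1 is available, probability 1; weight (1/3)·1 = 1/3.
The weights sum to 5/12.
So P(the ruby in chest 2 | the guide opened chest 1) = (1/12) / (5/12) = 1/5.

1/5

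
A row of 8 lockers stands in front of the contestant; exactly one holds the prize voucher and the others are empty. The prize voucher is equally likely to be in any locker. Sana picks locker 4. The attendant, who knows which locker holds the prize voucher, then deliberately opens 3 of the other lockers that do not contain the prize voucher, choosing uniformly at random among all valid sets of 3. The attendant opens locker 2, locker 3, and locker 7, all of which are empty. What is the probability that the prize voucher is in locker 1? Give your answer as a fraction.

Apply Bayes' rule, conditioning on where the prize voucher actually is.
If it is in any of lockers 1, 5, 6, and 8 (prior 1/8 each): the attendant has 20 equally likely choices, so probability 1/20; weight (1/8)·(1/20) = 1/160 each.
If it is in any of lockers 2, 3, and 7 (prior 1/8 each): that locker was opened and seen not to hold the prize — ruled out; weight (1/8)·0 = 0 each.
If it is in locker 4 (prior 1/8): the attendant has 35 equally likely choices, so probability 1/35; weight (1/8)·(1/35) = 1/280.
The weights sum to 1/35.
So P(the prize voucher in locker 1 | the attendant opened locker 2, locker 3, and locker 7) = (1/160) / (1/35) = 7/32.

7/32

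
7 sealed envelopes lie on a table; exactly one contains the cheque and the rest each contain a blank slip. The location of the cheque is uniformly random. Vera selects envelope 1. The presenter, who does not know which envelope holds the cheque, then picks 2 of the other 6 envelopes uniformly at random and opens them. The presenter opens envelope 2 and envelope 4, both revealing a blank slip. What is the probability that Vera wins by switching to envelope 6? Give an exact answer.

1/5

Apply Bayes' rule, conditioning on where the cheque actually is.
If it is in any of envelopes 1, 3, 5, 6, and 7 (prior 1/7 each): the presenter picks exactly this set with probability 1/15 regardless, and none is the prize; weight (1/7)·(1/15) = 1/105 each.
If it is in either of envelopes 2 and 4 (prior 1/7 each): that envelope was opened and seen not to hold the prize — ruled out; weight (1/7)·0 = 0 each.
The weights sum to 1/21.
So P(the cheque in envelope 6 | the presenter opened envelope 2 and envelope 4) = (1/105) / (1/21) = 1/5.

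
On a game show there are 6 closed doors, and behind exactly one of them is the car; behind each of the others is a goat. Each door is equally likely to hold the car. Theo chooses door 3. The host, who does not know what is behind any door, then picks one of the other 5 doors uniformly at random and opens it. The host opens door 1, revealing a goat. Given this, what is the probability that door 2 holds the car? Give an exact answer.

Because the host chose which door to open without knowing where the car is, the choice is independent of the prize location. Learning that door 1 does not hold the car simply rules out that one location and leaves the remaining 5 doors still equally likely by symmetry.
So P(the car behind door 2) = 1/5.

1/5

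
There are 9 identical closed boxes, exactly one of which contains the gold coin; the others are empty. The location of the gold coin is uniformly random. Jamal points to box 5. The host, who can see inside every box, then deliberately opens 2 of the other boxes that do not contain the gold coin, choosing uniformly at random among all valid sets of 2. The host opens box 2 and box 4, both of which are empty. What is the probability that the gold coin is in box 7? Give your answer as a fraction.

4/27

Condition on the true location of the gold coin.
If it is in any of boxes 1, 3, 6, 7, 8, and 9 (prior 1/9 each): the host has 21 equally likely choices, so probability 1/21; weight (1/9)·(1/21) = 1/189 each.
If it is in either of boxes 2 and 4 (prior 1/9 each): that box was opened and seen not to hold the prize — ruled out; weight (1/9)·0 = 0 each.
If it is in box 5 (prior 1/9): the host has 28 equally likely choices, so probability 1/28; weight (1/9)·(1/28) = 1/252.
The weights sum to 1/28.
So P(the gold coin in box 7 | the host opened box 2 and box 4) = (1/189) / (1/28) = 4/27.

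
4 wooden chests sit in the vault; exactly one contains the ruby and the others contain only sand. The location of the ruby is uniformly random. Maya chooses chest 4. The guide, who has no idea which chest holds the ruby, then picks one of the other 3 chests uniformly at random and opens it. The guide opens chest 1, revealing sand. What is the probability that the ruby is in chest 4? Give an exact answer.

Condition on the true location of the ruby.
If it is in chest 1 (prior 1/4): the guide opened chest 1, so this case is ruled out; weight (1/4)·0 = 0.
If it is in any of chests 2, 3, and 4 (prior 1/4 each): the guide picks chest 1 with probability 1/3 regardless, and it is not the prize; weight (1/4)·(1/3) = 1/12 each.
The weights sum to 1/4.
So P(the ruby in chest 4 | the guide opened chest 1) = (1/12) / (1/4) = 1/3.

1/3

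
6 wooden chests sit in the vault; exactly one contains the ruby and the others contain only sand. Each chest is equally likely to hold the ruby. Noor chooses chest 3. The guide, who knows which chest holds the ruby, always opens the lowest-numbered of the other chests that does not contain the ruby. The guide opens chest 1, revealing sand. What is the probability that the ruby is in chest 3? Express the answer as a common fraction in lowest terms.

Apply Bayes' rule, conditioning on where the ruby actually is.
If it is in chest 1 (prior 1/6): the guide opened chest 1, so this case is ruled out; weight (1/6)·0 = 0.
If it is in any of chests 2, 3, 4, 5, and 6 (prior 1/6 each): chest 1 is the lowest-numbered option available, probability 1; weight (1/6)·1 = 1/6 each.
The weights sum to 5/6.
So P(the ruby in chest 3 | the guide opened chest 1) = (1/6) / (5/6) = 1/5.

1/5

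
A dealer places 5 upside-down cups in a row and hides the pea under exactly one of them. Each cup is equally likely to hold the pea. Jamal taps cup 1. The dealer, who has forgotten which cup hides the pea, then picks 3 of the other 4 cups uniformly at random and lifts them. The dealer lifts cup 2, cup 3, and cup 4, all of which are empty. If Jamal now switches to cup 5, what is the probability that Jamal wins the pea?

1/2

Consider each possible location of the pea in turn.
If it is under either of cups 1 and 5 (prior 1/5 each): the dealer picks exactly this set with probability 1/4 regardless, and none is the prize; weight (1/5)·(1/4) = 1/20 each.
If it is under any of cups 2, 3, and 4 (prior 1/5 each): that cup was opened and seen not to hold the prize — ruled out; weight (1/5)·0 = 0 each.
The weights sum to 1/10.
So P(the pea under cup 5 | the dealer opened cup 2, cup 3, and cup 4) = (1/20) / (1/10) = 1/2.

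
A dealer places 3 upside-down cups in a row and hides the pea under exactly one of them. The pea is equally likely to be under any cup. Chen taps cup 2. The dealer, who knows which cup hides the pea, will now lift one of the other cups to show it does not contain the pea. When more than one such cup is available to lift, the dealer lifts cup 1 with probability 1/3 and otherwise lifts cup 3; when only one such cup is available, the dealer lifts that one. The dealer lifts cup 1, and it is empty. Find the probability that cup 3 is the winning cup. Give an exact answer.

Condition on the true location of the pea.
If it is under cup 1 (prior 1/3): the dealer opened cup 1, so this case is ruled out; weight (1/3)·0 = 0.
If it is under cup 2 (prior 1/3): cup 1 is available, opened with probability 1/3; weight (1/3)·(1/3) = 1/9.
If it is under cup 3 (prior 1/3): only cup 1 is available, probability 1; weight (1/3)·1 = 1/3.
The weights sum to 4/9.
So P(the pea under cup 3 | the dealer opened cup 1) = (1/3) / (4/9) = 3/4.

3/4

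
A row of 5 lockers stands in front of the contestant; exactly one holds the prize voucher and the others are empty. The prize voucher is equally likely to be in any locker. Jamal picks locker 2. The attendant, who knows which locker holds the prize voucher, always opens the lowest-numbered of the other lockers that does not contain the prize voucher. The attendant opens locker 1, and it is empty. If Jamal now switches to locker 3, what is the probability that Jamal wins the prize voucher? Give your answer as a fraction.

Consider each possible location of the prize voucher in turn.
If it is in locker 1 (prior 1/5): the attendant opened locker 1, so this case is ruled out; weight (1/5)·0 = 0.
If it is in any of lockers 2, 3, 4, and 5 (prior 1/5 each): locker 1 is the lowest-numbered option available, probability 1; weight (1/5)·1 = 1/5 each.
The weights sum to 4/5.
So P(the prize voucher in locker 3 | the attendant opened locker 1) = (1/5) / (4/5) = 1/4.

1/4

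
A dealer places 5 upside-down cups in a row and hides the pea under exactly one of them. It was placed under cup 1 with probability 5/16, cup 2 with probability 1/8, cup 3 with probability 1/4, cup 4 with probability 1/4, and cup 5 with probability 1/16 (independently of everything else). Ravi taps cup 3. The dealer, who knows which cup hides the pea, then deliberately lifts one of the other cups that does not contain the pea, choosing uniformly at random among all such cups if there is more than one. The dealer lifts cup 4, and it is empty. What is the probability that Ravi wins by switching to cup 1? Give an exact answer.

Condition on the true location of the pea.
If it is under cup 1 (prior 5/16): the dealer has 3 equally likely choices, so probability 1/3; weight (5/16)·(1/3) = 5/48.
If it is under cup 2 (prior 1/8): the dealer has 3 equally likely choices, so probability 1/3; weight (1/8)·(1/3) = 1/24.
If it is under cup 3 (prior 1/4): the dealer has 4 equally likely choices, so probability 1/4; weight (1/4)·(1/4) = 1/16.
If it is under cup 4 (prior 1/4): the dealer opened cup 4, so this case is ruled out; weight (1/4)·0 = 0.
If it is under cup 5 (prior 1/16): the dealer has 3 equally likely choices, so probability 1/3; weight (1/16)·(1/3) = 1/48.
The weights sum to 11/48.
So P(the pea under cup 1 | the dealer opened cup 4) = (5/48) / (11/48) = 5/11.

5/11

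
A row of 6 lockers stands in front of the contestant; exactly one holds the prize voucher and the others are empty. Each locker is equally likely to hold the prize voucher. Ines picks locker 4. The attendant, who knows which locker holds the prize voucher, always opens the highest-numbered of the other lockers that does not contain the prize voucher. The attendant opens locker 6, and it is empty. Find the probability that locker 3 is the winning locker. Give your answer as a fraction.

Condition on the true location of the prize voucher.
If it is in any of lockers 1, 2, 3, 4, and 5 (prior 1/6 each): locker 6 is the highest-numbered option available, probability 1; weight (1/6)·1 = 1/6 each.
If it is in locker 6 (prior 1/6): the attendant opened locker 6, so this case is ruled out; weight (1/6)·0 = 0.
The weights sum to 5/6.
So P(the prize voucher in locker 3 | the attendant opened locker 6) = (1/6) / (5/6) = 1/5.

1/5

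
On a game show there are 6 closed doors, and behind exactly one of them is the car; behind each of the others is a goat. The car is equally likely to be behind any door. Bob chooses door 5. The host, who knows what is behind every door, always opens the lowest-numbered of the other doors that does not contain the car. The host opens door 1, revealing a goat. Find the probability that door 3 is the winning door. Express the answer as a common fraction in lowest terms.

Condition on the true location of the car.
If it is behind door 1 (prior 1/6): the host opened door 1, so this case is ruled out; weight (1/6)·0 = 0.
If it is behind any of doors 2, 3, 4, 5, and 6 (prior 1/6 each): door 1 is the lowest-numbered option available, probability 1; weight (1/6)·1 = 1/6 each.
The weights sum to 5/6.
So P(the car behind door 3 | the host opened door 1) = (1/6) / (5/6) = 1/5.

1/5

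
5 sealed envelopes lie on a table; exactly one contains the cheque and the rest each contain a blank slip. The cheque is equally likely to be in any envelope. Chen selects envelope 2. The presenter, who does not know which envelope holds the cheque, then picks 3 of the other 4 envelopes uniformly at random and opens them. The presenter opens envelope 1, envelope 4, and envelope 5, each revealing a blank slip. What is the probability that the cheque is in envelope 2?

1/2

Apply Bayes' rule, conditioning on where the cheque actually is.
If it is in any of envelopes 1, 4, and 5 (prior 1/5 each): that envelope was opened and seen not to hold the prize — ruled out; weight (1/5)·0 = 0 each.
If it is in either of envelopes 2 and 3 (prior 1/5 each): the presenter picks exactly this set with probability 1/4 regardless, and none is the prize; weight (1/5)·(1/4) = 1/20 each.
The weights sum to 1/10.
So P(the cheque in envelope 2 | the presenter opened envelope 1, envelope 4, and envelope 5) = (1/20) / (1/10) = 1/2.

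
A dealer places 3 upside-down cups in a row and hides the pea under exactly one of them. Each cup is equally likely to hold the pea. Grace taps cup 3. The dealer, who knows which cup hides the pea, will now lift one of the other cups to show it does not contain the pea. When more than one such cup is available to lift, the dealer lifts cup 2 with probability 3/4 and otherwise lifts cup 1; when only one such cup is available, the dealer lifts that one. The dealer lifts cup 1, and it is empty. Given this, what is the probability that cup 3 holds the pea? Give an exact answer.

1/5

Condition on the true location of the pea.
If it is under cup 1 (prior 1/3): the dealer opened cup 1, so this case is ruled out; weight (1/3)·0 = 0.
If it is under cup 2 (prior 1/3): only cup 1 is available, probability 1; weight (1/3)·1 = 1/3.
If it is under cup 3 (prior 1/3): cup 2 is available but not opened, probability 1/4; weight (1/3)·(1/4) = 1/12.
The weights sum to 5/12.
So P(the pea under cup 3 | the dealer opened cup 1) = (1/12) / (5/12) = 1/5.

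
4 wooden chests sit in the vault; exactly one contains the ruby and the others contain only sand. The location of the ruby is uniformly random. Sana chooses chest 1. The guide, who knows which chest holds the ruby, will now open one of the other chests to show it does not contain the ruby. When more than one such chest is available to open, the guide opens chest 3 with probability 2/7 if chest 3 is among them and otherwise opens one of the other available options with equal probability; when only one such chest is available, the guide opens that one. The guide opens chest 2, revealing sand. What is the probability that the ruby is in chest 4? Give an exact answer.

Consider each possible location of the ruby in turn.
If it is in chest 1 (prior 1/4): chest 3 is available but not opened; chest 2 gets probability (1 − 2/7)/2 = 5/14; weight (1/4)·(5/14) = 5/56.
If it is in chest 2 (prior 1/4): the guide opened chest 2, so this case is ruled out; weight (1/4)·0 = 0.
If it is in chest 3 (prior 1/4): chest 3 holds the prize so is unavailable; the guide chooses uniformly among the 2 others, probability 1/2; weight (1/4)·(1/2) = 1/8.
If it is in chest 4 (prior 1/4): chest 3 is available but not opened, probability 5/7; weight (1/4)·(5/7) = 5/28.
The weights sum to 11/28.
So P(the ruby in chest 4 | the guide opened chest 2) = (5/28) / (11/28) = 5/11.

5/11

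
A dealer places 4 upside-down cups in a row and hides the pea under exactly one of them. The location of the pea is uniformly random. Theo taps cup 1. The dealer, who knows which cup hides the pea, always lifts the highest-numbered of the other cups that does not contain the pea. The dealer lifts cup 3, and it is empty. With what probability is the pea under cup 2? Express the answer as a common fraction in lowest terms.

Condition on the true location of the pea.
If it is under either of cups 1 and 2 (prior 1/4 each): the dealer would have opened cup 4 instead, probability 0; weight (1/4)·0 = 0 each.
If it is under cup 3 (prior 1/4): the dealer opened cup 3, so this case is ruled out; weight (1/4)·0 = 0.
If it is under cup 4 (prior 1/4): cup 3 is the highest-numbered option available, probability 1; weight (1/4)·1 = 1/4.
The weights sum to 1/4.
So P(the pea under cup 2 | the dealer opened cup 3) = 0 / (1/4) = 0.

0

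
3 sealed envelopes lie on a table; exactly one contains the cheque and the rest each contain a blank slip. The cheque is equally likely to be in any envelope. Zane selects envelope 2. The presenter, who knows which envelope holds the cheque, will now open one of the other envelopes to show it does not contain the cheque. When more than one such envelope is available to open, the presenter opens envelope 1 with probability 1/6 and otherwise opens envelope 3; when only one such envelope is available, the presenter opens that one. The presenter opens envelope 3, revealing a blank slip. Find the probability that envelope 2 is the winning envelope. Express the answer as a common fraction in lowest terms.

Apply Bayes' rule, conditioning on where the cheque actually is.
If it is in envelope 1 (prior 1/3): only envelope 3 is available, probability 1; weight (1/3)·1 = 1/3.
If it is in envelope 2 (prior 1/3): envelope 1 is available but not opened, probability 5/6; weight (1/3)·(5/6) = 5/18.
If it is in envelope 3 (prior 1/3): the presenter opened envelope 3, so this case is ruled out; weight (1/3)·0 = 0.
The weights sum to 11/18.
So P(the cheque in envelope 2 | the presenter opened envelope 3) = (5/18) / (11/18) = 5/11.

5/11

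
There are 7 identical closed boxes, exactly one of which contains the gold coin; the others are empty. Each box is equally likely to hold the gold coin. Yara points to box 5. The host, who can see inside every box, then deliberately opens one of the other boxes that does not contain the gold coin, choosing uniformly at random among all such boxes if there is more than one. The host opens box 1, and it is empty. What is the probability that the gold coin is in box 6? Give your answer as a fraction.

6/35

Condition on the true location of the gold coin.
If it is in box 1 (prior 1/7): the host opened box 1, so this case is ruled out; weight (1/7)·0 = 0.
If it is in any of boxes 2, 3, 4, 6, and 7 (prior 1/7 each): the host has 5 equally likely choices, so probability 1/5; weight (1/7)·(1/5) = 1/35 each.
If it is in box 5 (prior 1/7): the host has 6 equally likely choices, so probability 1/6; weight (1/7)·(1/6) = 1/42.
The weights sum to 1/6.
So P(the gold coin in box 6 | the host opened box 1) = (1/35) / (1/6) = 6/35.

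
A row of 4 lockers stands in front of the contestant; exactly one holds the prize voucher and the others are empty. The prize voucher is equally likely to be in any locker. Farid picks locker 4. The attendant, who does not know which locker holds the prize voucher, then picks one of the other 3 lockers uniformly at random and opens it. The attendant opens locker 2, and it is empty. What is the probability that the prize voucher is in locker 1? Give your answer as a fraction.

1/3

Condition on the true location of the prize voucher.
If it is in any of lockers 1, 3, and 4 (prior 1/4 each): the attendant picks locker 2 with probability 1/3 regardless, and it is not the prize; weight (1/4)·(1/3) = 1/12 each.
If it is in locker 2 (prior 1/4): the attendant opened locker 2, so this case is ruled out; weight (1/4)·0 = 0.
The weights sum to 1/4.
So P(the prize voucher in locker 1 | the attendant opened locker 2) = (1/12) / (1/4) = 1/3.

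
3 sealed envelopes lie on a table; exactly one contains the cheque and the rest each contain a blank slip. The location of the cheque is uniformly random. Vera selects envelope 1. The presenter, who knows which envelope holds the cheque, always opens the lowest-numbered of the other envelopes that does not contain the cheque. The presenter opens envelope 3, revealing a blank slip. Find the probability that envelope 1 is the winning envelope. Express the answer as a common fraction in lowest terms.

0

Condition on the true location of the cheque.
If it is in envelope 1 (prior 1/3): the presenter would have opened envelope 2 instead, probability 0; weight (1/3)·0 = 0.
If it is in envelope 2 (prior 1/3): envelope 3 is the lowest-numbered option available, probability 1; weight (1/3)·1 = 1/3.
If it is in envelope 3 (prior 1/3): the presenter opened envelope 3, so this case is ruled out; weight (1/3)·0 = 0.
The weights sum to 1/3.
So P(the cheque in envelope 1 | the presenter opened envelope 3) = 0 / (1/3) = 0.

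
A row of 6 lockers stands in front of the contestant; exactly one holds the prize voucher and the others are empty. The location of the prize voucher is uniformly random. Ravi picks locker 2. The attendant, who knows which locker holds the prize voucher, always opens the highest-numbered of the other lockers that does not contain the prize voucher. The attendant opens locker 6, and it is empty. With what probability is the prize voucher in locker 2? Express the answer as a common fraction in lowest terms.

Condition on the true location of the prize voucher.
If it is in any of lockers 1, 2, 3, 4, and 5 (prior 1/6 each): locker 6 is the highest-numbered option available, probability 1; weight (1/6)·1 = 1/6 each.
If it is in locker 6 (prior 1/6): the attendant opened locker 6, so this case is ruled out; weight (1/6)·0 = 0.
The weights sum to 5/6.
So P(the prize voucher in locker 2 | the attendant opened locker 6) = (1/6) / (5/6) = 1/5.

1/5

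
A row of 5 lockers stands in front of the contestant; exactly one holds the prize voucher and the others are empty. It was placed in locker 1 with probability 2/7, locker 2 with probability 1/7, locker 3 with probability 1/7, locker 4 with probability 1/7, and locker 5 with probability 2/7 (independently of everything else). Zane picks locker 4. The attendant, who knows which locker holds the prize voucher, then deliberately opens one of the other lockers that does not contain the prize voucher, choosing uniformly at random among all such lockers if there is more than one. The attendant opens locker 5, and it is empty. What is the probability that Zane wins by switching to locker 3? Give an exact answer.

Apply Bayes' rule, conditioning on where the prize voucher actually is.
If it is in locker 1 (prior 2/7): the attendant has 3 equally likely choices, so probability 1/3; weight (2/7)·(1/3) = 2/21.
If it is in either of lockers 2 and 3 (prior 1/7 each): the attendant has 3 equally likely choices, so probability 1/3; weight (1/7)·(1/3) = 1/21 each.
If it is in locker 4 (prior 1/7): the attendant has 4 equally likely choices, so probability 1/4; weight (1/7)·(1/4) = 1/28.
If it is in locker 5 (prior 2/7): the attendant opened locker 5, so this case is ruled out; weight (2/7)·0 = 0.
The weights sum to 19/84.
So P(the prize voucher in locker 3 | the attendant opened locker 5) = (1/21) / (19/84) = 4/19.

4/19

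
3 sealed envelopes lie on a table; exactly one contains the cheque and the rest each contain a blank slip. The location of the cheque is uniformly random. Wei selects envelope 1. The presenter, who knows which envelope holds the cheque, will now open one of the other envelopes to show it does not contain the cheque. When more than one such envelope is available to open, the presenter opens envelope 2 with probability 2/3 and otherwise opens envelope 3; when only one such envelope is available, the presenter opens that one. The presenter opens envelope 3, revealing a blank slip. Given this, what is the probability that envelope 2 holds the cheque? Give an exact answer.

3/4

Apply Bayes' rule, conditioning on where the cheque actually is.
If it is in envelope 1 (prior 1/3): envelope 2 is available but not opened, probability 1/3; weight (1/3)·(1/3) = 1/9.
If it is in envelope 2 (prior 1/3): only envelope 3 is available, probability 1; weight (1/3)·1 = 1/3.
If it is in envelope 3 (prior 1/3): the presenter opened envelope 3, so this case is ruled out; weight (1/3)·0 = 0.
The weights sum to 4/9.
So P(the cheque in envelope 2 | the presenter opened envelope 3) = (1/3) / (4/9) = 3/4.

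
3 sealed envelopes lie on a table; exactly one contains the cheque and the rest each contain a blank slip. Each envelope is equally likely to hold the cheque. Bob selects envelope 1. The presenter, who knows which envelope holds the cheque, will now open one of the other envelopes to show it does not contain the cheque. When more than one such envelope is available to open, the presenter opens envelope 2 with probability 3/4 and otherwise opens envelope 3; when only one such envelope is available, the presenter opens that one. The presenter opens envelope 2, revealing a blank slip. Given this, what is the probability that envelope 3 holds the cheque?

Consider each possible location of the cheque in turn.
If it is in envelope 1 (prior 1/3): envelope 2 is available, opened with probability 3/4; weight (1/3)·(3/4) = 1/4.
If it is in envelope 2 (prior 1/3): the presenter opened envelope 2, so this case is ruled out; weight (1/3)·0 = 0.
If it is in envelope 3 (prior 1/3): only envelope 2 is available, probability 1; weight (1/3)·1 = 1/3.
The weights sum to 7/12.
So P(the cheque in envelope 3 | the presenter opened envelope 2) = (1/3) / (7/12) = 4/7.

4/7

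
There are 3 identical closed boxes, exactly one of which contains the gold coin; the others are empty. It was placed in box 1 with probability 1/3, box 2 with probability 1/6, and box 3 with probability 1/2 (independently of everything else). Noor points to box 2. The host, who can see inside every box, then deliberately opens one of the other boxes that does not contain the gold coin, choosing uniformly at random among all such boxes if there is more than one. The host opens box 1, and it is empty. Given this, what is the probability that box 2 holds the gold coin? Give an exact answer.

Condition on the true location of the gold coin.
If it is in box 1 (prior 1/3): the host opened box 1, so this case is ruled out; weight (1/3)·0 = 0.
If it is in box 2 (prior 1/6): the host has 2 equally likely choices, so probability 1/2; weight (1/6)·(1/2) = 1/12.
If it is in box 3 (prior 1/2): the host has no choice, probability 1; weight (1/2)·1 = 1/2.
The weights sum to 7/12.
So P(the gold coin in box 2 | the host opened box 1) = (1/12) / (7/12) = 1/7.

1/7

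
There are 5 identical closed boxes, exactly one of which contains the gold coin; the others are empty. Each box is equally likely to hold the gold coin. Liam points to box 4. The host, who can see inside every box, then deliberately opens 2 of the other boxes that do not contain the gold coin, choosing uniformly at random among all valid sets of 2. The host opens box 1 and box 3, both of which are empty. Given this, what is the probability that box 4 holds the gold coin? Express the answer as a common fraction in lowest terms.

Condition on the true location of the gold coin.
If it is in either of boxes 1 and 3 (prior 1/5 each): that box was opened and seen not to hold the prize — ruled out; weight (1/5)·0 = 0 each.
If it is in either of boxes 2 and 5 (prior 1/5 each): the host has 3 equally likely choices, so probability 1/3; weight (1/5)·(1/3) = 1/15 each.
If it is in box 4 (prior 1/5): the host has 6 equally likely choices, so probability 1/6; weight (1/5)·(1/6) = 1/30.
The weights sum to 1/6.
So P(the gold coin in box 4 | the host opened box 1 and box 3) = (1/30) / (1/6) = 1/5.

1/5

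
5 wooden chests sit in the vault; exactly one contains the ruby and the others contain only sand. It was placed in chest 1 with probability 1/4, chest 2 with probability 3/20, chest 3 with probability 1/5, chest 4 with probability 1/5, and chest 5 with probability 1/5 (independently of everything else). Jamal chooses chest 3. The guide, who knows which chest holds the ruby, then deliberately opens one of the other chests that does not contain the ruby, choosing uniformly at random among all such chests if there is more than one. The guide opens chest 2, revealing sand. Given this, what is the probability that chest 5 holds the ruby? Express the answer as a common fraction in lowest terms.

Apply Bayes' rule, conditioning on where the ruby actually is.
If it is in chest 1 (prior 1/4): the guide has 3 equally likely choices, so probability 1/3; weight (1/4)·(1/3) = 1/12.
If it is in chest 2 (prior 3/20): the guide opened chest 2, so this case is ruled out; weight (3/20)·0 = 0.
If it is in chest 3 (prior 1/5): the guide has 4 equally likely choices, so probability 1/4; weight (1/5)·(1/4) = 1/20.
If it is in either of chests 4 and 5 (prior 1/5 each): the guide has 3 equally likely choices, so probability 1/3; weight (1/5)·(1/3) = 1/15 each.
The weights sum to 4/15.
So P(the ruby in chest 5 | the guide opened chest 2) = (1/15) / (4/15) = 1/4.

1/4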